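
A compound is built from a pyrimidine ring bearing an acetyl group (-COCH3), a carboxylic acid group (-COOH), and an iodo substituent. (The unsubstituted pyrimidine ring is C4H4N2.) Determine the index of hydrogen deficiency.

Atom tally by fragment:
  pyrimidine ring core → C:4 H:4 N:2
  (− 3 ring H displaced by substituents)
  + COCH3 → C:2 H:3 O:1
  + COOH → C:1 H:1 O:2
  + I → I:1
Element totals:
  C: 7
  H: 5
  I: 1
  N: 2
  O: 3
Molecular formula: C7H5IN2O3.
DoU = (2C + 2 + N − H − X) / 2 = (2·7 + 2 + 2 − 5 − 1) / 2 = 6.

6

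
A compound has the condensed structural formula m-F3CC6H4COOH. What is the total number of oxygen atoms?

2

Atom tally by fragment:
  benzene ring core → C:6 H:6
  (− 2 ring H displaced by substituents)
  + CF3 → C:1 F:3
  + COOH → C:1 H:1 O:2
Element totals:
  C: 8
  H: 5
  F: 3
  O: 2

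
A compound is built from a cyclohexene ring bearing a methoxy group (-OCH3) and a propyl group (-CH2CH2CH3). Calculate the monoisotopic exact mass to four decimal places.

Atom tally by fragment:
  cyclohexene ring core → C:6 H:10
  (− 2 ring H displaced by substituents)
  + OCH3 → C:1 H:3 O:1
  + CH2CH2CH3 → C:3 H:7
Element totals:
  C: 10
  H: 18
  O: 1
Molecular formula: C10H18O.
  M = 10(12.0) + 18(1.007825) + 15.994915
    = 120.000000 + 18.140850 + 15.994915 = 154.135765

154.1358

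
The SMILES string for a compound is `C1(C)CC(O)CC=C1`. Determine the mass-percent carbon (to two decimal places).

Atom tally by fragment:
  cyclohexene ring core → C:6 H:10
  (− 2 ring H displaced by substituents)
  + CH3 → C:1 H:3
  + OH → O:1 H:1
Element totals:
  C: 7
  H: 12
  O: 1
Molecular formula: C7H12O.
Molar mass = 112.172 g/mol.
Mass from C: 7 × 12.011 = 84.077 g/mol.
%C = 84.077 / 112.172 × 100 = 74.95%.

74.95%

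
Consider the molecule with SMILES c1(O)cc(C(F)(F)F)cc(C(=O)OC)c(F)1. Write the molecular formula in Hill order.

Atom tally by fragment:
  benzene ring core → C:6 H:6
  (− 4 ring H displaced by substituents)
  + OH → O:1 H:1
  + CF3 → C:1 F:3
  + COOCH3 → C:2 H:3 O:2
  + F → F:1
Element totals:
  C: 9
  H: 6
  F: 4
  O: 3

C9H6F4O3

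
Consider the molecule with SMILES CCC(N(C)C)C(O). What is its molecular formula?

C6H15NO

Atom tally by fragment:
  CH3 → C:1 H:3
  CH2 → C:1 H:2
  CH(N(CH3)2) → C:3 H:7 N:1
  CH2OH → C:1 H:3 O:1
Element totals:
  C: 6
  H: 15
  N: 1
  O: 1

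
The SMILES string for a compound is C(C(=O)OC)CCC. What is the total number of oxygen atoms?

Atom tally by fragment:
  CH3OOCCH2 → C:3 H:5 O:2
  CH2 → C:1 H:2
  CH2 → C:1 H:2
  CH3 → C:1 H:3
Element totals:
  C: 6
  H: 12
  O: 2

2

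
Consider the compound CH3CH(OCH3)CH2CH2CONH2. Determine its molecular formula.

C6H13NO2

Atom tally by fragment:
  CH3 → C:1 H:3
  CH(OCH3) → C:2 H:4 O:1
  CH2 → C:1 H:2
  CH2CONH2 → C:2 H:4 O:1 N:1
Element totals:
  C: 6
  H: 13
  N: 1
  O: 2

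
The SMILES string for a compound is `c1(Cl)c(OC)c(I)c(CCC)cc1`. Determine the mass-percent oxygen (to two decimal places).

Atom tally by fragment:
  benzene ring core → C:6 H:6
  (− 4 ring H displaced by substituents)
  + Cl → Cl:1
  + OCH3 → C:1 H:3 O:1
  + I → I:1
  + CH2CH2CH3 → C:3 H:7
Element totals:
  C: 10
  H: 12
  Cl: 1
  I: 1
  O: 1
Molecular formula: C10H12ClIO.
Molar mass = 310.559 g/mol.
Mass from O: 1 × 15.999 = 15.999 g/mol.
%O = 15.999 / 310.559 × 100 = 5.15%.

5.15%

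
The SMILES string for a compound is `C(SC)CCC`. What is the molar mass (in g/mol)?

Atom tally by fragment:
  CH3SCH2 → C:2 H:5 S:1
  CH2 → C:1 H:2
  CH2 → C:1 H:2
  CH3 → C:1 H:3
Element totals:
  C: 5
  H: 12
  S: 1
Molecular formula: C5H12S.
  M = 5(12.011) + 12(1.008) + 32.06
    = 60.055 + 12.096 + 32.060 = 104.211

104.21 g/mol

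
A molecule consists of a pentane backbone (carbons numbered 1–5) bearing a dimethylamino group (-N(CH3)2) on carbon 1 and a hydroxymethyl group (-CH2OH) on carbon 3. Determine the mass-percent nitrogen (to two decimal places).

9.64%

Atom tally by fragment:
  (CH3)2NCH2 → C:3 H:8 N:1
  CH2 → C:1 H:2
  CH(CH2OH) → C:2 H:4 O:1
  CH2 → C:1 H:2
  CH3 → C:1 H:3
Element totals:
  C: 8
  H: 19
  N: 1
  O: 1
Molecular formula: C8H19NO.
Molar mass = 145.246 g/mol.
Mass from N: 1 × 14.007 = 14.007 g/mol.
%N = 14.007 / 145.246 × 100 = 9.64%.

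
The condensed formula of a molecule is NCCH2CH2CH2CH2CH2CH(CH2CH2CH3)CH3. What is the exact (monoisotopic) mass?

Atom tally by fragment:
  NCCH2 → C:2 H:2 N:1
  CH2 → C:1 H:2
  CH2 → C:1 H:2
  CH2 → C:1 H:2
  CH2 → C:1 H:2
  CH(CH2CH2CH3) → C:4 H:8
  CH3 → C:1 H:3
Element totals:
  C: 11
  H: 21
  N: 1
Molecular formula: C11H21N.
  M = 11(12.0) + 21(1.007825) + 14.003074
    = 132.000000 + 21.164325 + 14.003074 = 167.167399

167.1674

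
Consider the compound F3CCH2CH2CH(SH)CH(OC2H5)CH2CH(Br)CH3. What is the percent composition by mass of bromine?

Atom tally by fragment:
  F3CCH2 → C:2 H:2 F:3
  CH2 → C:1 H:2
  CH(SH) → C:1 H:2 S:1
  CH(OC2H5) → C:3 H:6 O:1
  CH2 → C:1 H:2
  CH(Br) → C:1 H:1 Br:1
  CH3 → C:1 H:3
Element totals:
  C: 10
  H: 18
  Br: 1
  F: 3
  O: 1
  S: 1
Molecular formula: C10H18BrF3OS.
Molar mass = 323.211 g/mol.
Mass from Br: 1 × 79.904 = 79.904 g/mol.
%Br = 79.904 / 323.211 × 100 = 24.72%.

24.72%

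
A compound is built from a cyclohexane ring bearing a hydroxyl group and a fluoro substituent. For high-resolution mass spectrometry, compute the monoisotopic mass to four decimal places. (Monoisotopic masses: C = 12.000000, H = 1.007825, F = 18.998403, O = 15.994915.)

118.0794

Atom tally by fragment:
  cyclohexane ring core → C:6 H:12
  (− 2 ring H displaced by substituents)
  + OH → O:1 H:1
  + F → F:1
Element totals:
  C: 6
  H: 11
  F: 1
  O: 1
Molecular formula: C6H11FO.
  M = 6(12.0) + 11(1.007825) + 18.998403 + 15.994915
    = 72.000000 + 11.086075 + 18.998403 + 15.994915 = 118.079393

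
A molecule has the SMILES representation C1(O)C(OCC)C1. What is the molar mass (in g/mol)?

102.13 g/mol

Atom tally by fragment:
  cyclopropane ring core → C:3 H:6
  (− 2 ring H displaced by substituents)
  + OH → O:1 H:1
  + OC2H5 → C:2 H:5 O:1
Element totals:
  C: 5
  H: 10
  O: 2
Molecular formula: C5H10O2.
  M = 5(12.011) + 10(1.008) + 2(15.999)
    = 60.055 + 10.080 + 31.998 = 102.133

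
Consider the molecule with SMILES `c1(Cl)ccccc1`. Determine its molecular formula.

Atom tally by fragment:
  benzene ring core → C:6 H:6
  (− 1 ring H displaced by substituents)
  + Cl → Cl:1
Element totals:
  C: 6
  H: 5
  Cl: 1

C6H5Cl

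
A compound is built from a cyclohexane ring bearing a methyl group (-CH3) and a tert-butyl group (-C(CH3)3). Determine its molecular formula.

C11H22

Atom tally by fragment:
  cyclohexane ring core → C:6 H:12
  (− 2 ring H displaced by substituents)
  + CH3 → C:1 H:3
  + C(CH3)3 → C:4 H:9
Element totals:
  C: 11
  H: 22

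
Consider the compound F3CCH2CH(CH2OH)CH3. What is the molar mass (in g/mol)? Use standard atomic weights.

Element totals:
  C: 5
  H: 9
  F: 3
  O: 1
Molecular formula: C5H9F3O.
  M = 5(12.011) + 9(1.008) + 3(18.998) + 15.999
    = 60.055 + 9.072 + 56.994 + 15.999 = 142.120

142.12 g/mol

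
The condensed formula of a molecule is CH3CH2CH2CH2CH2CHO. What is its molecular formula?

C6H12O

Element totals:
  C: 6
  H: 12
  O: 1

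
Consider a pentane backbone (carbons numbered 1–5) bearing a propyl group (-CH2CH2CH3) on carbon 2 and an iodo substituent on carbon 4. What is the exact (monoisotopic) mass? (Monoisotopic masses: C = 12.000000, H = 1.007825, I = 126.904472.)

240.0375

Atom tally by fragment:
  CH3 → C:1 H:3
  CH(CH2CH2CH3) → C:4 H:8
  CH2 → C:1 H:2
  CH(I) → C:1 H:1 I:1
  CH3 → C:1 H:3
Element totals:
  C: 8
  H: 17
  I: 1
Molecular formula: C8H17I.
  M = 8(12.0) + 17(1.007825) + 126.904472
    = 96.000000 + 17.133025 + 126.904472 = 240.037497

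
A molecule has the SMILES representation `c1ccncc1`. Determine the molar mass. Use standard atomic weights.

Atom tally by fragment:
  pyridine ring core → C:5 H:5 N:1
Element totals:
  C: 5
  H: 5
  N: 1
Molecular formula: C5H5N.
  M = 5(12.011) + 5(1.008) + 14.007
    = 60.055 + 5.040 + 14.007 = 79.102

79.10 g/mol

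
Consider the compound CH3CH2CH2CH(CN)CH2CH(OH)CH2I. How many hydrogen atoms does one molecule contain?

14

Element totals:
  C: 8
  H: 14
  I: 1
  N: 1
  O: 1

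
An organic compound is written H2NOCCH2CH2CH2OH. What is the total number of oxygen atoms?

2

Atom tally by fragment:
  H2NOCCH2 → C:2 H:4 O:1 N:1
  CH2CH2OH → C:2 H:5 O:1
Element totals:
  C: 4
  H: 9
  N: 1
  O: 2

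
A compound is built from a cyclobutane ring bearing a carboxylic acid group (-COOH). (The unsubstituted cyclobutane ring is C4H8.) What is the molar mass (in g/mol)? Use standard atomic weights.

Atom tally by fragment:
  cyclobutane ring core → C:4 H:8
  (− 1 ring H displaced by substituents)
  + COOH → C:1 H:1 O:2
Element totals:
  C: 5
  H: 8
  O: 2
Molecular formula: C5H8O2.
  M = 5(12.011) + 8(1.008) + 2(15.999)
    = 60.055 + 8.064 + 31.998 = 100.117

100.12 g/mol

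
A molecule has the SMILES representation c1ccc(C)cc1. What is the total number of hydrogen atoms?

Atom tally by fragment:
  benzene ring core → C:6 H:6
  (− 1 ring H displaced by substituents)
  + CH3 → C:1 H:3
Element totals:
  C: 7
  H: 8

8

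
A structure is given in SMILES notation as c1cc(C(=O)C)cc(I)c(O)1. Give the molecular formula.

Atom tally by fragment:
  benzene ring core → C:6 H:6
  (− 3 ring H displaced by substituents)
  + COCH3 → C:2 H:3 O:1
  + I → I:1
  + OH → O:1 H:1
Element totals:
  C: 8
  H: 7
  I: 1
  O: 2

C8H7IO2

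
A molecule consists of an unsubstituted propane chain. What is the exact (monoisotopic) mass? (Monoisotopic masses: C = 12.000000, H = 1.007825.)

44.0626

Atom tally by fragment:
  CH3 → C:1 H:3
  CH2 → C:1 H:2
  CH3 → C:1 H:3
Element totals:
  C: 3
  H: 8
Molecular formula: C3H8.
  M = 3(12.0) + 8(1.007825)
    = 36.000000 + 8.062600 = 44.062600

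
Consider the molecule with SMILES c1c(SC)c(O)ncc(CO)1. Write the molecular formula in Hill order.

Atom tally by fragment:
  pyridine ring core → C:5 H:5 N:1
  (− 3 ring H displaced by substituents)
  + SCH3 → C:1 H:3 S:1
  + OH → O:1 H:1
  + CH2OH → C:1 H:3 O:1
Element totals:
  C: 7
  H: 9
  N: 1
  O: 2
  S: 1

C7H9NO2S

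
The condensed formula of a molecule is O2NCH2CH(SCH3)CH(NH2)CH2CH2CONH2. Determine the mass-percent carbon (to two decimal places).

Element totals:
  C: 7
  H: 15
  N: 3
  O: 3
  S: 1
Molecular formula: C7H15N3O3S.
Molar mass = 221.275 g/mol.
Mass from C: 7 × 12.011 = 84.077 g/mol.
%C = 84.077 / 221.275 × 100 = 38.00%.

38.00%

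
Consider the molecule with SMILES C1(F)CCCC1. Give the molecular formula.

C5H9F

Atom tally by fragment:
  cyclopentane ring core → C:5 H:10
  (− 1 ring H displaced by substituents)
  + F → F:1
Element totals:
  C: 5
  H: 9
  F: 1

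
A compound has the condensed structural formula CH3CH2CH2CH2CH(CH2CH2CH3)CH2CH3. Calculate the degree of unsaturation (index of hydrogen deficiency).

Element totals:
  C: 10
  H: 22
Molecular formula: C10H22.
DoU = (2C + 2 + N − H − X) / 2 = (2·10 + 2 + 0 − 22 − 0) / 2 = 0.

0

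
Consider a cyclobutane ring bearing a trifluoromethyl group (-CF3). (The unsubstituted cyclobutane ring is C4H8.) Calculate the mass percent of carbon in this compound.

Atom tally by fragment:
  cyclobutane ring core → C:4 H:8
  (− 1 ring H displaced by substituents)
  + CF3 → C:1 F:3
Element totals:
  C: 5
  H: 7
  F: 3
Molecular formula: C5H7F3.
Molar mass = 124.105 g/mol.
Mass from C: 5 × 12.011 = 60.055 g/mol.
%C = 60.055 / 124.105 × 100 = 48.39%.

48.39%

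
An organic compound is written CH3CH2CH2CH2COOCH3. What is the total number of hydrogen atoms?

Atom tally by fragment:
  CH3 → C:1 H:3
  CH2 → C:1 H:2
  CH2 → C:1 H:2
  CH2COOCH3 → C:3 H:5 O:2
Element totals:
  C: 6
  H: 12
  O: 2

12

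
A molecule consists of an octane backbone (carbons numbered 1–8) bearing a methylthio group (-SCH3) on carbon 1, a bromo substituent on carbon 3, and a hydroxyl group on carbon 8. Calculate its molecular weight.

Atom tally by fragment:
  CH3SCH2 → C:2 H:5 S:1
  CH2 → C:1 H:2
  CH(Br) → C:1 H:1 Br:1
  CH2 → C:1 H:2
  CH2 → C:1 H:2
  CH2 → C:1 H:2
  CH2 → C:1 H:2
  CH2OH → C:1 H:3 O:1
Element totals:
  C: 9
  H: 19
  Br: 1
  O: 1
  S: 1
Molecular formula: C9H19BrOS.
  M = 9(12.011) + 19(1.008) + 79.904 + 15.999 + 32.06
    = 108.099 + 19.152 + 79.904 + 15.999 + 32.060 = 255.214

255.21 g/mol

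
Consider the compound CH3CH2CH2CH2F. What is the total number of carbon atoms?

4

Element totals:
  C: 4
  H: 9
  F: 1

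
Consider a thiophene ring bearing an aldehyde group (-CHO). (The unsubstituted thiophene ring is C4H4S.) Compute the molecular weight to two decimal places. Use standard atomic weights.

112.15 g/mol

Atom tally by fragment:
  thiophene ring core → C:4 H:4 S:1
  (− 1 ring H displaced by substituents)
  + CHO → C:1 H:1 O:1
Element totals:
  C: 5
  H: 4
  O: 1
  S: 1
Molecular formula: C5H4OS.
  M = 5(12.011) + 4(1.008) + 15.999 + 32.06
    = 60.055 + 4.032 + 15.999 + 32.060 = 112.146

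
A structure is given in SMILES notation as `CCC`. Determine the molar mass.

44.10 g/mol

Atom tally by fragment:
  CH3 → C:1 H:3
  CH2 → C:1 H:2
  CH3 → C:1 H:3
Element totals:
  C: 3
  H: 8
Molecular formula: C3H8.
  M = 3(12.011) + 8(1.008)
    = 36.033 + 8.064 = 44.097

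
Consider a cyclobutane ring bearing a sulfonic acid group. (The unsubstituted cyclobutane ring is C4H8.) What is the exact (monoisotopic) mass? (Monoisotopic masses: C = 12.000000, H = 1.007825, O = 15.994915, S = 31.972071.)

136.0194

Atom tally by fragment:
  cyclobutane ring core → C:4 H:8
  (− 1 ring H displaced by substituents)
  + SO3H → S:1 O:3 H:1
Element totals:
  C: 4
  H: 8
  O: 3
  S: 1
Molecular formula: C4H8O3S.
  M = 4(12.0) + 8(1.007825) + 3(15.994915) + 31.972071
    = 48.000000 + 8.062600 + 47.984745 + 31.972071 = 136.019416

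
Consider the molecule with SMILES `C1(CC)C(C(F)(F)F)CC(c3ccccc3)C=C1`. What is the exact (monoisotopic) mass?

Atom tally by fragment:
  cyclohexene ring core → C:6 H:10
  (− 3 ring H displaced by substituents)
  + C2H5 → C:2 H:5
  + CF3 → C:1 F:3
  + C6H5 → C:6 H:5
Element totals:
  C: 15
  H: 17
  F: 3
Molecular formula: C15H17F3.
  M = 15(12.0) + 17(1.007825) + 3(18.998403)
    = 180.000000 + 17.133025 + 56.995209 = 254.128234

254.1282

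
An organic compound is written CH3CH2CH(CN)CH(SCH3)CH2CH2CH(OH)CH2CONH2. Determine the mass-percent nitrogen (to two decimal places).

11.46%

Atom tally by fragment:
  CH3 → C:1 H:3
  CH2 → C:1 H:2
  CH(CN) → C:2 H:1 N:1
  CH(SCH3) → C:2 H:4 S:1
  CH2 → C:1 H:2
  CH2 → C:1 H:2
  CH(OH) → C:1 H:2 O:1
  CH2CONH2 → C:2 H:4 O:1 N:1
Element totals:
  C: 11
  H: 20
  N: 2
  O: 2
  S: 1
Molecular formula: C11H20N2O2S.
Molar mass = 244.353 g/mol.
Mass from N: 2 × 14.007 = 28.014 g/mol.
%N = 28.014 / 244.353 × 100 = 11.46%.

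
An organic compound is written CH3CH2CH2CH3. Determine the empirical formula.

C2H5

Atom tally by fragment:
  CH3 → C:1 H:3
  CH2 → C:1 H:2
  CH2 → C:1 H:2
  CH3 → C:1 H:3
Element totals:
  C: 4
  H: 10
Molecular formula: C4H10.
gcd of subscripts = 2; dividing each by 2:
  C: 4/2 = 2
  H: 10/2 = 5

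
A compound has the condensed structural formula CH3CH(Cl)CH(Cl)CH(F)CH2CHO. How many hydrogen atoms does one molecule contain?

Element totals:
  C: 6
  H: 9
  Cl: 2
  F: 1
  O: 1

9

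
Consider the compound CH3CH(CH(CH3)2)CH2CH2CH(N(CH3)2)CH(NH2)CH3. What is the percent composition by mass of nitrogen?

Atom tally by fragment:
  CH3 → C:1 H:3
  CH(CH(CH3)2) → C:4 H:8
  CH2 → C:1 H:2
  CH2 → C:1 H:2
  CH(N(CH3)2) → C:3 H:7 N:1
  CH(NH2) → C:1 H:3 N:1
  CH3 → C:1 H:3
Element totals:
  C: 12
  H: 28
  N: 2
Molecular formula: C12H28N2.
Molar mass = 200.370 g/mol.
Mass from N: 2 × 14.007 = 28.014 g/mol.
%N = 28.014 / 200.370 × 100 = 13.98%.

13.98%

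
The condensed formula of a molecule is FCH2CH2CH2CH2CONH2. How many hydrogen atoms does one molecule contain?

10

Atom tally by fragment:
  FCH2 → C:1 H:2 F:1
  CH2 → C:1 H:2
  CH2 → C:1 H:2
  CH2CONH2 → C:2 H:4 O:1 N:1
Element totals:
  C: 5
  H: 10
  F: 1
  N: 1
  O: 1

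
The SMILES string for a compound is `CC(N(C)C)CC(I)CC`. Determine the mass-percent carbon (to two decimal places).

Atom tally by fragment:
  CH3 → C:1 H:3
  CH(N(CH3)2) → C:3 H:7 N:1
  CH2 → C:1 H:2
  CH(I) → C:1 H:1 I:1
  CH2 → C:1 H:2
  CH3 → C:1 H:3
Element totals:
  C: 8
  H: 18
  I: 1
  N: 1
Molecular formula: C8H18IN.
Molar mass = 255.143 g/mol.
Mass from C: 8 × 12.011 = 96.088 g/mol.
%C = 96.088 / 255.143 × 100 = 37.66%.

37.66%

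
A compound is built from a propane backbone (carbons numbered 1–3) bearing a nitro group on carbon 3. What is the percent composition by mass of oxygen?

Atom tally by fragment:
  CH3 → C:1 H:3
  CH2 → C:1 H:2
  CH2NO2 → C:1 H:2 N:1 O:2
Element totals:
  C: 3
  H: 7
  N: 1
  O: 2
Molecular formula: C3H7NO2.
Molar mass = 89.094 g/mol.
Mass from O: 2 × 15.999 = 31.998 g/mol.
%O = 31.998 / 89.094 × 100 = 35.91%.

35.91%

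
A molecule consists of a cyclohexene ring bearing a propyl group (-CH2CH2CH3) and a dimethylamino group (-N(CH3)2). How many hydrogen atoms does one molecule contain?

21

Atom tally by fragment:
  cyclohexene ring core → C:6 H:10
  (− 2 ring H displaced by substituents)
  + CH2CH2CH3 → C:3 H:7
  + N(CH3)2 → N:1 C:2 H:6
Element totals:
  C: 11
  H: 21
  N: 1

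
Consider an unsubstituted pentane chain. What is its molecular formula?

C5H12

Atom tally by fragment:
  CH3 → C:1 H:3
  CH2 → C:1 H:2
  CH2 → C:1 H:2
  CH2 → C:1 H:2
  CH3 → C:1 H:3
Element totals:
  C: 5
  H: 12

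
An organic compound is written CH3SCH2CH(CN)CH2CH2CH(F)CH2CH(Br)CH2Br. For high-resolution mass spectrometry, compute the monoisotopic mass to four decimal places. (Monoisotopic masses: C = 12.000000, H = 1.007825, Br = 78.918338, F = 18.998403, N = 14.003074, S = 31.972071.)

358.9354

Atom tally by fragment:
  CH3SCH2 → C:2 H:5 S:1
  CH(CN) → C:2 H:1 N:1
  CH2 → C:1 H:2
  CH2 → C:1 H:2
  CH(F) → C:1 H:1 F:1
  CH2 → C:1 H:2
  CH(Br) → C:1 H:1 Br:1
  CH2Br → C:1 H:2 Br:1
Element totals:
  C: 10
  H: 16
  Br: 2
  F: 1
  N: 1
  S: 1
Molecular formula: C10H16Br2FNS.
  M = 10(12.0) + 16(1.007825) + 2(78.918338) + 18.998403 + 14.003074 + 31.972071
    = 120.000000 + 16.125200 + 157.836676 + 18.998403 + 14.003074 + 31.972071 = 358.935424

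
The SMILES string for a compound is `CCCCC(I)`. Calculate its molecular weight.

198.05 g/mol

Atom tally by fragment:
  CH3 → C:1 H:3
  CH2 → C:1 H:2
  CH2 → C:1 H:2
  CH2 → C:1 H:2
  CH2I → C:1 H:2 I:1
Element totals:
  C: 5
  H: 11
  I: 1
Molecular formula: C5H11I.
  M = 5(12.011) + 11(1.008) + 126.904
    = 60.055 + 11.088 + 126.904 = 198.047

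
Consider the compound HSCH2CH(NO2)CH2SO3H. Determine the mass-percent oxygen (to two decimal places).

Atom tally by fragment:
  HSCH2 → C:1 H:3 S:1
  CH(NO2) → C:1 H:1 N:1 O:2
  CH2SO3H → C:1 H:3 S:1 O:3
Element totals:
  C: 3
  H: 7
  N: 1
  O: 5
  S: 2
Molecular formula: C3H7NO5S2.
Molar mass = 201.211 g/mol.
Mass from O: 5 × 15.999 = 79.995 g/mol.
%O = 79.995 / 201.211 × 100 = 39.76%.

39.76%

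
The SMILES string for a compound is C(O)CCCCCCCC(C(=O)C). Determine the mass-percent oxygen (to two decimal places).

17.18%

Atom tally by fragment:
  HOCH2 → C:1 H:3 O:1
  CH2 → C:1 H:2
  CH2 → C:1 H:2
  CH2 → C:1 H:2
  CH2 → C:1 H:2
  CH2 → C:1 H:2
  CH2 → C:1 H:2
  CH2 → C:1 H:2
  CH2COCH3 → C:3 H:5 O:1
Element totals:
  C: 11
  H: 22
  O: 2
Molecular formula: C11H22O2.
Molar mass = 186.295 g/mol.
Mass from O: 2 × 15.999 = 31.998 g/mol.
%O = 31.998 / 186.295 × 100 = 17.18%.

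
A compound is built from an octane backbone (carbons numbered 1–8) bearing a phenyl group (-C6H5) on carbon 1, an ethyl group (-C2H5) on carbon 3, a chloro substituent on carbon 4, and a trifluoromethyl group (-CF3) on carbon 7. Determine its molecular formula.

Atom tally by fragment:
  C6H5CH2 → C:7 H:7
  CH2 → C:1 H:2
  CH(C2H5) → C:3 H:6
  CH(Cl) → C:1 H:1 Cl:1
  CH2 → C:1 H:2
  CH2 → C:1 H:2
  CH(CF3) → C:2 H:1 F:3
  CH3 → C:1 H:3
Element totals:
  C: 17
  H: 24
  Cl: 1
  F: 3

C17H24ClF3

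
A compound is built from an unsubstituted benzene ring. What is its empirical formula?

Atom tally by fragment:
  benzene ring core → C:6 H:6
Element totals:
  C: 6
  H: 6
Molecular formula: C6H6.
gcd of subscripts = 6; dividing each by 6:
  C: 6/6 = 1
  H: 6/6 = 1

CH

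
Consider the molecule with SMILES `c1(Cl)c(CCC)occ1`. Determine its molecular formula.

C7H9ClO

Atom tally by fragment:
  furan ring core → C:4 H:4 O:1
  (− 2 ring H displaced by substituents)
  + Cl → Cl:1
  + CH2CH2CH3 → C:3 H:7
Element totals:
  C: 7
  H: 9
  Cl: 1
  O: 1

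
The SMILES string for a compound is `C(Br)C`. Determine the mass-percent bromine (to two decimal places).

73.33%

Atom tally by fragment:
  BrCH2 → C:1 H:2 Br:1
  CH3 → C:1 H:3
Element totals:
  C: 2
  H: 5
  Br: 1
Molecular formula: C2H5Br.
Molar mass = 108.966 g/mol.
Mass from Br: 1 × 79.904 = 79.904 g/mol.
%Br = 79.904 / 108.966 × 100 = 73.33%.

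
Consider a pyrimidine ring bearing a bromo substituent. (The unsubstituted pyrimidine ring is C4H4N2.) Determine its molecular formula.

Atom tally by fragment:
  pyrimidine ring core → C:4 H:4 N:2
  (− 1 ring H displaced by substituents)
  + Br → Br:1
Element totals:
  C: 4
  H: 3
  Br: 1
  N: 2

C4H3BrN2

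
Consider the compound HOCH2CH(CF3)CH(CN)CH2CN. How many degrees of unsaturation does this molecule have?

4

Element totals:
  C: 7
  H: 7
  F: 3
  N: 2
  O: 1
Molecular formula: C7H7F3N2O.
DoU = (2C + 2 + N − H − X) / 2 = (2·7 + 2 + 2 − 7 − 3) / 2 = 4.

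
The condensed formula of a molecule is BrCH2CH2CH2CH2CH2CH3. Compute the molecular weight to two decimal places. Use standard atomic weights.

165.07 g/mol

Element totals:
  C: 6
  H: 13
  Br: 1
Molecular formula: C6H13Br.
  M = 6(12.011) + 13(1.008) + 79.904
    = 72.066 + 13.104 + 79.904 = 165.074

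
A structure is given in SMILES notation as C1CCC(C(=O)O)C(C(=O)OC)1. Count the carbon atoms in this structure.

8

Atom tally by fragment:
  cyclopentane ring core → C:5 H:10
  (− 2 ring H displaced by substituents)
  + COOH → C:1 H:1 O:2
  + COOCH3 → C:2 H:3 O:2
Element totals:
  C: 8
  H: 12
  O: 4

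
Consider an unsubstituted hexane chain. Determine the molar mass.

86.18 g/mol

Atom tally by fragment:
  CH3 → C:1 H:3
  CH2 → C:1 H:2
  CH2 → C:1 H:2
  CH2 → C:1 H:2
  CH2 → C:1 H:2
  CH3 → C:1 H:3
Element totals:
  C: 6
  H: 14
Molecular formula: C6H14.
  M = 6(12.011) + 14(1.008)
    = 72.066 + 14.112 = 86.178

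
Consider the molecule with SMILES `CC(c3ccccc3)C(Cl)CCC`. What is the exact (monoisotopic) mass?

Atom tally by fragment:
  CH3 → C:1 H:3
  CH(C6H5) → C:7 H:6
  CH(Cl) → C:1 H:1 Cl:1
  CH2 → C:1 H:2
  CH2 → C:1 H:2
  CH3 → C:1 H:3
Element totals:
  C: 12
  H: 17
  Cl: 1
Molecular formula: C12H17Cl.
  M = 12(12.0) + 17(1.007825) + 34.968853
    = 144.000000 + 17.133025 + 34.968853 = 196.101878

196.1019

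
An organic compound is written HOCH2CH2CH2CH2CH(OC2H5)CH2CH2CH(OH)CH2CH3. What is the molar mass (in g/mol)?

218.34 g/mol

Atom tally by fragment:
  HOCH2CH2 → C:2 H:5 O:1
  CH2 → C:1 H:2
  CH2 → C:1 H:2
  CH(OC2H5) → C:3 H:6 O:1
  CH2 → C:1 H:2
  CH2 → C:1 H:2
  CH(OH) → C:1 H:2 O:1
  CH2 → C:1 H:2
  CH3 → C:1 H:3
Element totals:
  C: 12
  H: 26
  O: 3
Molecular formula: C12H26O3.
  M = 12(12.011) + 26(1.008) + 3(15.999)
    = 144.132 + 26.208 + 47.997 = 218.337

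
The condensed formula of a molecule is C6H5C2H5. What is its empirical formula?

Atom tally by fragment:
  benzene ring core → C:6 H:6
  (− 1 ring H displaced by substituents)
  + C2H5 → C:2 H:5
Element totals:
  C: 8
  H: 10
Molecular formula: C8H10.
gcd of subscripts = 2; dividing each by 2:
  C: 8/2 = 4
  H: 10/2 = 5

C4H5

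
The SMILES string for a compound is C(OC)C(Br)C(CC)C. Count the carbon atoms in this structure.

7

Atom tally by fragment:
  CH3OCH2 → C:2 H:5 O:1
  CH(Br) → C:1 H:1 Br:1
  CH(C2H5) → C:3 H:6
  CH3 → C:1 H:3
Element totals:
  C: 7
  H: 15
  Br: 1
  O: 1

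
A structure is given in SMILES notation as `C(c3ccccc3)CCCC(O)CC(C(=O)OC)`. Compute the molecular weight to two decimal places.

250.34 g/mol

Atom tally by fragment:
  C6H5CH2 → C:7 H:7
  CH2 → C:1 H:2
  CH2 → C:1 H:2
  CH2 → C:1 H:2
  CH(OH) → C:1 H:2 O:1
  CH2 → C:1 H:2
  CH2COOCH3 → C:3 H:5 O:2
Element totals:
  C: 15
  H: 22
  O: 3
Molecular formula: C15H22O3.
  M = 15(12.011) + 22(1.008) + 3(15.999)
    = 180.165 + 22.176 + 47.997 = 250.338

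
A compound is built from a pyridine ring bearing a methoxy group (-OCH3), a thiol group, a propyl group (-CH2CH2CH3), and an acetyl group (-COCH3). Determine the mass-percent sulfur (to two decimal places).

Atom tally by fragment:
  pyridine ring core → C:5 H:5 N:1
  (− 4 ring H displaced by substituents)
  + OCH3 → C:1 H:3 O:1
  + SH → S:1 H:1
  + CH2CH2CH3 → C:3 H:7
  + COCH3 → C:2 H:3 O:1
Element totals:
  C: 11
  H: 15
  N: 1
  O: 2
  S: 1
Molecular formula: C11H15NO2S.
Molar mass = 225.306 g/mol.
Mass from S: 1 × 32.06 = 32.060 g/mol.
%S = 32.060 / 225.306 × 100 = 14.23%.

14.23%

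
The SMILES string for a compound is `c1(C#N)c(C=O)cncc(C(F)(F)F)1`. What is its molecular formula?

C8H3F3N2O

Atom tally by fragment:
  pyridine ring core → C:5 H:5 N:1
  (− 3 ring H displaced by substituents)
  + CN → C:1 N:1
  + CHO → C:1 H:1 O:1
  + CF3 → C:1 F:3
Element totals:
  C: 8
  H: 3
  F: 3
  N: 2
  O: 1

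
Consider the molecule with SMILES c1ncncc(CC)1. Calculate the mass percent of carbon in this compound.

66.64%

Atom tally by fragment:
  pyrimidine ring core → C:4 H:4 N:2
  (− 1 ring H displaced by substituents)
  + C2H5 → C:2 H:5
Element totals:
  C: 6
  H: 8
  N: 2
Molecular formula: C6H8N2.
Molar mass = 108.144 g/mol.
Mass from C: 6 × 12.011 = 72.066 g/mol.
%C = 72.066 / 108.144 × 100 = 66.64%.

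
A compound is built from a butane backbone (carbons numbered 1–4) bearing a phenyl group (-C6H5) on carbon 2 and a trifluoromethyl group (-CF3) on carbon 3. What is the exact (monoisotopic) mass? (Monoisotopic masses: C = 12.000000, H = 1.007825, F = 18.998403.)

202.0969

Atom tally by fragment:
  CH3 → C:1 H:3
  CH(C6H5) → C:7 H:6
  CH(CF3) → C:2 H:1 F:3
  CH3 → C:1 H:3
Element totals:
  C: 11
  H: 13
  F: 3
Molecular formula: C11H13F3.
  M = 11(12.0) + 13(1.007825) + 3(18.998403)
    = 132.000000 + 13.101725 + 56.995209 = 202.096934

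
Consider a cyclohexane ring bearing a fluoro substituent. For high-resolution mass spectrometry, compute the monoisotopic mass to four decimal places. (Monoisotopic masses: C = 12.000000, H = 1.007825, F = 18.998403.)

Atom tally by fragment:
  cyclohexane ring core → C:6 H:12
  (− 1 ring H displaced by substituents)
  + F → F:1
Element totals:
  C: 6
  H: 11
  F: 1
Molecular formula: C6H11F.
  M = 6(12.0) + 11(1.007825) + 18.998403
    = 72.000000 + 11.086075 + 18.998403 = 102.084478

102.0845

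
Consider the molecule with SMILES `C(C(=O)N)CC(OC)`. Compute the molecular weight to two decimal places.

Atom tally by fragment:
  H2NOCCH2 → C:2 H:4 O:1 N:1
  CH2 → C:1 H:2
  CH2OCH3 → C:2 H:5 O:1
Element totals:
  C: 5
  H: 11
  N: 1
  O: 2
Molecular formula: C5H11NO2.
  M = 5(12.011) + 11(1.008) + 14.007 + 2(15.999)
    = 60.055 + 11.088 + 14.007 + 31.998 = 117.148

117.15 g/mol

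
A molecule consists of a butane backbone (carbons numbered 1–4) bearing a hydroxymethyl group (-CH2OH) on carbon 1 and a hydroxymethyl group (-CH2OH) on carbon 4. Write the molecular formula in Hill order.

Atom tally by fragment:
  HOCH2CH2 → C:2 H:5 O:1
  CH2 → C:1 H:2
  CH2 → C:1 H:2
  CH2CH2OH → C:2 H:5 O:1
Element totals:
  C: 6
  H: 14
  O: 2

C6H14O2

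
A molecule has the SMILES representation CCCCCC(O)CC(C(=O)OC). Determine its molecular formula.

C10H20O3

Atom tally by fragment:
  CH3 → C:1 H:3
  CH2 → C:1 H:2
  CH2 → C:1 H:2
  CH2 → C:1 H:2
  CH2 → C:1 H:2
  CH(OH) → C:1 H:2 O:1
  CH2 → C:1 H:2
  CH2COOCH3 → C:3 H:5 O:2
Element totals:
  C: 10
  H: 20
  O: 3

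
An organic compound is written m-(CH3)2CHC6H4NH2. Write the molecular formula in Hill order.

C9H13N

Atom tally by fragment:
  benzene ring core → C:6 H:6
  (− 2 ring H displaced by substituents)
  + CH(CH3)2 → C:3 H:7
  + NH2 → N:1 H:2
Element totals:
  C: 9
  H: 13
  N: 1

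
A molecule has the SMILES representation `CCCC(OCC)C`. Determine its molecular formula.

Atom tally by fragment:
  CH3 → C:1 H:3
  CH2 → C:1 H:2
  CH2 → C:1 H:2
  CH(OC2H5) → C:3 H:6 O:1
  CH3 → C:1 H:3
Element totals:
  C: 7
  H: 16
  O: 1

C7H16O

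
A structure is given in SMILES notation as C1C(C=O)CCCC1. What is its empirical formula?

C7H12O

Atom tally by fragment:
  cyclohexane ring core → C:6 H:12
  (− 1 ring H displaced by substituents)
  + CHO → C:1 H:1 O:1
Element totals:
  C: 7
  H: 12
  O: 1
Molecular formula: C7H12O.
gcd of subscripts (7, 12, 1) = 1, so the empirical formula equals the molecular formula.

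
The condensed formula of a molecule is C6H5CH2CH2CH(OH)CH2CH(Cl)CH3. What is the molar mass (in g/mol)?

212.72 g/mol

Element totals:
  C: 12
  H: 17
  Cl: 1
  O: 1
Molecular formula: C12H17ClO.
  M = 12(12.011) + 17(1.008) + 35.45 + 15.999
    = 144.132 + 17.136 + 35.450 + 15.999 = 212.717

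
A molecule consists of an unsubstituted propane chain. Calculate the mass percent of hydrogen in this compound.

18.29%

Atom tally by fragment:
  CH3 → C:1 H:3
  CH2 → C:1 H:2
  CH3 → C:1 H:3
Element totals:
  C: 3
  H: 8
Molecular formula: C3H8.
Molar mass = 44.097 g/mol.
Mass from H: 8 × 1.008 = 8.064 g/mol.
%H = 8.064 / 44.097 × 100 = 18.29%.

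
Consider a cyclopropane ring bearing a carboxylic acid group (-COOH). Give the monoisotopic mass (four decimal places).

86.0368

Atom tally by fragment:
  cyclopropane ring core → C:3 H:6
  (− 1 ring H displaced by substituents)
  + COOH → C:1 H:1 O:2
Element totals:
  C: 4
  H: 6
  O: 2
Molecular formula: C4H6O2.
  M = 4(12.0) + 6(1.007825) + 2(15.994915)
    = 48.000000 + 6.046950 + 31.989830 = 86.036780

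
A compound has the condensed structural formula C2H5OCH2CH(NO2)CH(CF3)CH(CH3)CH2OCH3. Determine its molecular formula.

Atom tally by fragment:
  C2H5OCH2 → C:3 H:7 O:1
  CH(NO2) → C:1 H:1 N:1 O:2
  CH(CF3) → C:2 H:1 F:3
  CH(CH3) → C:2 H:4
  CH2OCH3 → C:2 H:5 O:1
Element totals:
  C: 10
  H: 18
  F: 3
  N: 1
  O: 4

C10H18F3NO4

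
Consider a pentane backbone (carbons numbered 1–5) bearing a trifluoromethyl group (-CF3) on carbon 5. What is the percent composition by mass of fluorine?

Atom tally by fragment:
  CH3 → C:1 H:3
  CH2 → C:1 H:2
  CH2 → C:1 H:2
  CH2 → C:1 H:2
  CH2CF3 → C:2 H:2 F:3
Element totals:
  C: 6
  H: 11
  F: 3
Molecular formula: C6H11F3.
Molar mass = 140.148 g/mol.
Mass from F: 3 × 18.998 = 56.994 g/mol.
%F = 56.994 / 140.148 × 100 = 40.67%.

40.67%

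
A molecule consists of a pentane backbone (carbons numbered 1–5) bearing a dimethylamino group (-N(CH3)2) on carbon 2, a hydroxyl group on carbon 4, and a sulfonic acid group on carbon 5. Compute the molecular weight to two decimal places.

Atom tally by fragment:
  CH3 → C:1 H:3
  CH(N(CH3)2) → C:3 H:7 N:1
  CH2 → C:1 H:2
  CH(OH) → C:1 H:2 O:1
  CH2SO3H → C:1 H:3 S:1 O:3
Element totals:
  C: 7
  H: 17
  N: 1
  O: 4
  S: 1
Molecular formula: C7H17NO4S.
  M = 7(12.011) + 17(1.008) + 14.007 + 4(15.999) + 32.06
    = 84.077 + 17.136 + 14.007 + 63.996 + 32.060 = 211.276

211.28 g/mol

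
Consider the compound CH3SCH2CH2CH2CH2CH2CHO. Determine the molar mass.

146.25 g/mol

Atom tally by fragment:
  CH3SCH2 → C:2 H:5 S:1
  CH2 → C:1 H:2
  CH2 → C:1 H:2
  CH2 → C:1 H:2
  CH2CHO → C:2 H:3 O:1
Element totals:
  C: 7
  H: 14
  O: 1
  S: 1
Molecular formula: C7H14OS.
  M = 7(12.011) + 14(1.008) + 15.999 + 32.06
    = 84.077 + 14.112 + 15.999 + 32.060 = 146.248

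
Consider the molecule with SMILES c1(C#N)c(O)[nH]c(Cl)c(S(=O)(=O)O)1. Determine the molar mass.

222.60 g/mol

Atom tally by fragment:
  pyrrole ring core → C:4 H:5 N:1
  (− 4 ring H displaced by substituents)
  + CN → C:1 N:1
  + OH → O:1 H:1
  + Cl → Cl:1
  + SO3H → S:1 O:3 H:1
Element totals:
  C: 5
  H: 3
  Cl: 1
  N: 2
  O: 4
  S: 1
Molecular formula: C5H3ClN2O4S.
  M = 5(12.011) + 3(1.008) + 35.45 + 2(14.007) + 4(15.999) + 32.06
    = 60.055 + 3.024 + 35.450 + 28.014 + 63.996 + 32.060 = 222.599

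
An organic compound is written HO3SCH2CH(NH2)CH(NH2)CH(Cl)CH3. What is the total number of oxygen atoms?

Atom tally by fragment:
  HO3SCH2 → C:1 H:3 S:1 O:3
  CH(NH2) → C:1 H:3 N:1
  CH(NH2) → C:1 H:3 N:1
  CH(Cl) → C:1 H:1 Cl:1
  CH3 → C:1 H:3
Element totals:
  C: 5
  H: 13
  Cl: 1
  N: 2
  O: 3
  S: 1

3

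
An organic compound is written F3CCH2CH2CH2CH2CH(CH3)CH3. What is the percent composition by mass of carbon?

57.13%

Atom tally by fragment:
  F3CCH2 → C:2 H:2 F:3
  CH2 → C:1 H:2
  CH2 → C:1 H:2
  CH2 → C:1 H:2
  CH(CH3) → C:2 H:4
  CH3 → C:1 H:3
Element totals:
  C: 8
  H: 15
  F: 3
Molecular formula: C8H15F3.
Molar mass = 168.202 g/mol.
Mass from C: 8 × 12.011 = 96.088 g/mol.
%C = 96.088 / 168.202 × 100 = 57.13%.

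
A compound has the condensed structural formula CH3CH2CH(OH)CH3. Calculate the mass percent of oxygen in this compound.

Atom tally by fragment:
  CH3 → C:1 H:3
  CH2 → C:1 H:2
  CH(OH) → C:1 H:2 O:1
  CH3 → C:1 H:3
Element totals:
  C: 4
  H: 10
  O: 1
Molecular formula: C4H10O.
Molar mass = 74.123 g/mol.
Mass from O: 1 × 15.999 = 15.999 g/mol.
%O = 15.999 / 74.123 × 100 = 21.58%.

21.58%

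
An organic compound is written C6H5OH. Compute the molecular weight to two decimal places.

Element totals:
  C: 6
  H: 6
  O: 1
Molecular formula: C6H6O.
  M = 6(12.011) + 6(1.008) + 15.999
    = 72.066 + 6.048 + 15.999 = 94.113

94.11 g/mol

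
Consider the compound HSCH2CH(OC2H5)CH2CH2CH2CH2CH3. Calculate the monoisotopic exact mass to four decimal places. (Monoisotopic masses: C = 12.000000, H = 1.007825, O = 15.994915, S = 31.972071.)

Atom tally by fragment:
  HSCH2 → C:1 H:3 S:1
  CH(OC2H5) → C:3 H:6 O:1
  CH2 → C:1 H:2
  CH2 → C:1 H:2
  CH2 → C:1 H:2
  CH2 → C:1 H:2
  CH3 → C:1 H:3
Element totals:
  C: 9
  H: 20
  O: 1
  S: 1
Molecular formula: C9H20OS.
  M = 9(12.0) + 20(1.007825) + 15.994915 + 31.972071
    = 108.000000 + 20.156500 + 15.994915 + 31.972071 = 176.123486

176.1235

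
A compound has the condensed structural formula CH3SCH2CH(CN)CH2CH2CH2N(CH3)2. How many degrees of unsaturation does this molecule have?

2

Atom tally by fragment:
  CH3SCH2 → C:2 H:5 S:1
  CH(CN) → C:2 H:1 N:1
  CH2 → C:1 H:2
  CH2 → C:1 H:2
  CH2N(CH3)2 → C:3 H:8 N:1
Element totals:
  C: 9
  H: 18
  N: 2
  S: 1
Molecular formula: C9H18N2S.
DoU = (2C + 2 + N − H − X) / 2 = (2·9 + 2 + 2 − 18 − 0) / 2 = 2.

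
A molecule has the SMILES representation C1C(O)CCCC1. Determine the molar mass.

100.16 g/mol

Atom tally by fragment:
  cyclohexane ring core → C:6 H:12
  (− 1 ring H displaced by substituents)
  + OH → O:1 H:1
Element totals:
  C: 6
  H: 12
  O: 1
Molecular formula: C6H12O.
  M = 6(12.011) + 12(1.008) + 15.999
    = 72.066 + 12.096 + 15.999 = 100.161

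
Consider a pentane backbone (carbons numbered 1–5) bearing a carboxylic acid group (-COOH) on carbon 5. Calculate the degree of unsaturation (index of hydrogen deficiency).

1

Atom tally by fragment:
  CH3 → C:1 H:3
  CH2 → C:1 H:2
  CH2 → C:1 H:2
  CH2 → C:1 H:2
  CH2COOH → C:2 H:3 O:2
Element totals:
  C: 6
  H: 12
  O: 2
Molecular formula: C6H12O2.
DoU = (2C + 2 + N − H − X) / 2 = (2·6 + 2 + 0 − 12 − 0) / 2 = 1.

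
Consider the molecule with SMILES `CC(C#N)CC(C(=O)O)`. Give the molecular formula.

C6H9NO2

Atom tally by fragment:
  CH3 → C:1 H:3
  CH(CN) → C:2 H:1 N:1
  CH2 → C:1 H:2
  CH2COOH → C:2 H:3 O:2
Element totals:
  C: 6
  H: 9
  N: 1
  O: 2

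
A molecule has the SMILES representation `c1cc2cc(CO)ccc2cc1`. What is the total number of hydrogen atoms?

Atom tally by fragment:
  naphthalene ring system core → C:10 H:8
  (− 1 ring H displaced by substituents)
  + CH2OH → C:1 H:3 O:1
Element totals:
  C: 11
  H: 10
  O: 1

10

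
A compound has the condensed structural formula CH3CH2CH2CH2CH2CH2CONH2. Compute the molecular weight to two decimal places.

129.20 g/mol

Atom tally by fragment:
  CH3 → C:1 H:3
  CH2 → C:1 H:2
  CH2 → C:1 H:2
  CH2 → C:1 H:2
  CH2 → C:1 H:2
  CH2CONH2 → C:2 H:4 O:1 N:1
Element totals:
  C: 7
  H: 15
  N: 1
  O: 1
Molecular formula: C7H15NO.
  M = 7(12.011) + 15(1.008) + 14.007 + 15.999
    = 84.077 + 15.120 + 14.007 + 15.999 = 129.203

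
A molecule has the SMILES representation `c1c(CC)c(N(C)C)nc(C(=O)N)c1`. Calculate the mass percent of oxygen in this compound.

Atom tally by fragment:
  pyridine ring core → C:5 H:5 N:1
  (− 3 ring H displaced by substituents)
  + C2H5 → C:2 H:5
  + N(CH3)2 → N:1 C:2 H:6
  + CONH2 → C:1 H:2 O:1 N:1
Element totals:
  C: 10
  H: 15
  N: 3
  O: 1
Molecular formula: C10H15N3O.
Molar mass = 193.250 g/mol.
Mass from O: 1 × 15.999 = 15.999 g/mol.
%O = 15.999 / 193.250 × 100 = 8.28%.

8.28%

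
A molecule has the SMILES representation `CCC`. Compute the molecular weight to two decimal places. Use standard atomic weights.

Atom tally by fragment:
  CH3 → C:1 H:3
  CH2 → C:1 H:2
  CH3 → C:1 H:3
Element totals:
  C: 3
  H: 8
Molecular formula: C3H8.
  M = 3(12.011) + 8(1.008)
    = 36.033 + 8.064 = 44.097

44.10 g/mol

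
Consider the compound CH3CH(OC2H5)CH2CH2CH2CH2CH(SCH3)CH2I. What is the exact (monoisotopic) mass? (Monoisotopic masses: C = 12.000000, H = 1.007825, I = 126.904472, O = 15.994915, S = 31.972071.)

330.0514

Atom tally by fragment:
  CH3 → C:1 H:3
  CH(OC2H5) → C:3 H:6 O:1
  CH2 → C:1 H:2
  CH2 → C:1 H:2
  CH2 → C:1 H:2
  CH2 → C:1 H:2
  CH(SCH3) → C:2 H:4 S:1
  CH2I → C:1 H:2 I:1
Element totals:
  C: 11
  H: 23
  I: 1
  O: 1
  S: 1
Molecular formula: C11H23IOS.
  M = 11(12.0) + 23(1.007825) + 126.904472 + 15.994915 + 31.972071
    = 132.000000 + 23.179975 + 126.904472 + 15.994915 + 31.972071 = 330.051433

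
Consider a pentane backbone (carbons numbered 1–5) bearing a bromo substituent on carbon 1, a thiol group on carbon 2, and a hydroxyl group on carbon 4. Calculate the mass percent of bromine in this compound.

Atom tally by fragment:
  BrCH2 → C:1 H:2 Br:1
  CH(SH) → C:1 H:2 S:1
  CH2 → C:1 H:2
  CH(OH) → C:1 H:2 O:1
  CH3 → C:1 H:3
Element totals:
  C: 5
  H: 11
  Br: 1
  O: 1
  S: 1
Molecular formula: C5H11BrOS.
Molar mass = 199.106 g/mol.
Mass from Br: 1 × 79.904 = 79.904 g/mol.
%Br = 79.904 / 199.106 × 100 = 40.13%.

40.13%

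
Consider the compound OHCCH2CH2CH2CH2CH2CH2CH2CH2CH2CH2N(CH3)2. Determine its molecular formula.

Element totals:
  C: 13
  H: 27
  N: 1
  O: 1

C13H27NO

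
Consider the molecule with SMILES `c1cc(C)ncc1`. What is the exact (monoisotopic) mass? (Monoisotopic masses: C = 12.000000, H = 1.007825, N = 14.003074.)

Atom tally by fragment:
  pyridine ring core → C:5 H:5 N:1
  (− 1 ring H displaced by substituents)
  + CH3 → C:1 H:3
Element totals:
  C: 6
  H: 7
  N: 1
Molecular formula: C6H7N.
  M = 6(12.0) + 7(1.007825) + 14.003074
    = 72.000000 + 7.054775 + 14.003074 = 93.057849

93.0578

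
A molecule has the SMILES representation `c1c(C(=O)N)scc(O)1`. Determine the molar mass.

143.16 g/mol

Atom tally by fragment:
  thiophene ring core → C:4 H:4 S:1
  (− 2 ring H displaced by substituents)
  + CONH2 → C:1 H:2 O:1 N:1
  + OH → O:1 H:1
Element totals:
  C: 5
  H: 5
  N: 1
  O: 2
  S: 1
Molecular formula: C5H5NO2S.
  M = 5(12.011) + 5(1.008) + 14.007 + 2(15.999) + 32.06
    = 60.055 + 5.040 + 14.007 + 31.998 + 32.060 = 143.160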